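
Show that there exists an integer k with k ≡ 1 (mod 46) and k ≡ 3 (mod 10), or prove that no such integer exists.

k = 93

The moduli are not coprime: gcd(46, 10) = 2. Compatibility requires 2 ∣ (3 − 1) = 2, which holds, so solutions exist.
Step through k = 1, 1 + 46, 1 + 2·46, …: the values 1, 47, 93 reduce mod 10 to 1, 7, 3. The value 93 hits 3.
Indeed 93 ≡ 1 (mod 46) and 93 ≡ 3 (mod 10).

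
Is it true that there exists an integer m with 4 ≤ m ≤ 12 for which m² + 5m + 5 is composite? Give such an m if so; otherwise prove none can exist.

At m = 10: 10² + 5·10 + 5 = 155 = 5·31, which is composite.

m = 10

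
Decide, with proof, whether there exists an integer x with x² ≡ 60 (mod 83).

Apply Euler's criterion with the prime 83: 60 is a quadratic residue iff 60^41 ≡ 1 (mod 83), and a non-residue iff it is ≡ −1.
Repeated squaring mod 83: 60^2 = 3600 ≡ 31; 60^4 ≡ 31² = 961 ≡ 48; 60^8 ≡ 48² = 2304 ≡ 63; 60^16 ≡ 63² = 3969 ≡ 68; 60^32 ≡ 68² = 4624 ≡ 59.
Since 41 = 32 + 8 + 1, 60^41 ≡ 59 · 63 · 60; multiplying out mod 83: 59·63 = 3717 ≡ 65, then 65·60 = 3900 ≡ 82. Thus 60^41 ≡ 82 ≡ −1 (mod 83).
By Euler's criterion 60 is a quadratic non-residue mod 83: no x satisfies x² ≡ 60 (mod 83).

No, no such integer exists.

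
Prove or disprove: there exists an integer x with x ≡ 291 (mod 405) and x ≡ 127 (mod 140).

Both moduli are multiples of 5 = gcd(405, 140), so any solution would satisfy x ≡ 291 and x ≡ 127 modulo 5 simultaneously.
However 291 ≡ 1 and 127 ≡ 2 (mod 5), and 1 ≠ 2.
Therefore no such x exists.

No such integer exists.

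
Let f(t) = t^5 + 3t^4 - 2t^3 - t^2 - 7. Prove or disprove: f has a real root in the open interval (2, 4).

No.

f(2) = 53 and f(4) = 1641, both positive, so a sign-change argument is unavailable; we show f keeps this sign on the whole interval.
Shift to the endpoint 2: with t = 2 + u (0 < u < 2), one computes f(2 + u) = u^5 + 13u^4 + 62u^3 + 139u^2 + 148u + 53.
All 6 nonzero coefficients of this polynomial in u are positive; hence for u > 0 the value is a sum of positive terms (the constant 53 among them).
Therefore f(t) > 0 throughout (2, 4), and f has no zero there.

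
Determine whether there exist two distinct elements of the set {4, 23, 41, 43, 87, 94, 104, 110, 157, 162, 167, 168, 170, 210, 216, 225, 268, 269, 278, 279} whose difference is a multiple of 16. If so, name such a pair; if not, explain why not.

23 mod 16 = 7 and 87 mod 16 = 7, so 87 − 23 = 64 = 4·16.

The pair (23, 87) works.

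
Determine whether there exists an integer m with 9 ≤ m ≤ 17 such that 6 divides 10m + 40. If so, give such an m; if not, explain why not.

m = 11 works, since 10·11 + 40 = 150 = 25·6.

m = 11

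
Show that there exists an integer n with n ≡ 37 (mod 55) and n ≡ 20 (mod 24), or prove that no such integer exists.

n = 92

Since 55 and 24 share no common factor, CRT says the pair of congruences has a solution (unique mod 1320).
Any solution of the first congruence is n = 37 + 55t; substituting into the second, 55t ≡ 20 − 37 ≡ 7 (mod 24).
55 ≡ 7 (mod 24), so this reads 7t ≡ 7 (mod 24). To invert 7 modulo 24: 24 = 3·7 + 3, 7 = 2·3 + 1, 3 = 3·1 + 0, and unwinding, 1 = 7 − 2·3 = 7 − 2·(24 − 3·7) = −2·24 + 7·7. Thus 7⁻¹ ≡ 7 (mod 24).
Therefore t ≡ 7·7 = 49 ≡ 1 (mod 24).
Taking t = 1 gives n = 37 + 55·1 = 92.
Indeed 92 ≡ 37 (mod 55) and 92 ≡ 20 (mod 24).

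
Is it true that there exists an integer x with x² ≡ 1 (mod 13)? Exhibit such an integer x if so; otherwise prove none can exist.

x = 12 works: 12² = 144, and 144 − 1 = 143 = 11·13.

x = 12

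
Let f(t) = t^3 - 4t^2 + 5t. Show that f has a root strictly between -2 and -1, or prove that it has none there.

The endpoint values f(-2) = -34 and f(-1) = -10 are both negative. Claim: f(t) < 0 for every t in (-2, -1).
Shift to the endpoint -1: with t = -1 − u (0 < u < 1), one computes f(-1 − u) = -u^3 - 7u^2 - 16u - 10.
All 4 nonzero coefficients of this polynomial in u are negative; hence for u > 0 the value is a sum of negative terms (the constant -10 among them).
So f is strictly negative on (-2, -1); no root exists in the interval.

No such root exists.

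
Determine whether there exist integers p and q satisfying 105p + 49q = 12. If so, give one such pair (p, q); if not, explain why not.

Both 105 and 49 are divisible by gcd(105, 49) = 7, hence so is any combination 105p + 49q.
But 12 is not a multiple of 7 (it leaves remainder 5).
Therefore 105p + 49q = 12 has no solution in integers.

There are no such integers.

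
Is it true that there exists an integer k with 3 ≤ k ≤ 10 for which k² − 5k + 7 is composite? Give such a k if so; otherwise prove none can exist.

At k = 10: 10² − 5·10 + 7 = 57 = 3·19, which is composite.

k = 10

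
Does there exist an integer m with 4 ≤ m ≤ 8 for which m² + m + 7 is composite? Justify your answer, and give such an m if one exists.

m = 6

At m = 6: 6² + 6 + 7 = 49 = 7·7, which is composite.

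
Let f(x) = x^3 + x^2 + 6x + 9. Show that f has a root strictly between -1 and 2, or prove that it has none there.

Evaluate at the endpoints: f(-1) = 3, f(2) = 33 — same sign (positive).
f'(x) = 3x^2 + 2x + 6 has discriminant 2² − 4·3·6 = -68 < 0, so f' has no real roots and is positive for every real x.
Hence f is strictly increasing on ℝ, and in particular on [-1, 2]. A strictly monotone function with same-sign endpoint values stays positive on the whole interval, so f has no zero in (-1, 2).

No.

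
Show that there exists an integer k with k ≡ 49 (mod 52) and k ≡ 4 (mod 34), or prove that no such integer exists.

gcd(52, 34) = 2. If k ≡ 49 (mod 52) and k ≡ 4 (mod 34), then k ≡ 49 (mod 2) and k ≡ 4 (mod 2).
These are incompatible: 49 − 4 = 45 is not divisible by 2.
So no integer satisfies both congruences.

No such integer exists.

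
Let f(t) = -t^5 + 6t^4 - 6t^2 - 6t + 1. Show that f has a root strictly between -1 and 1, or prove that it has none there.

Such a root exists.

f(-1) = 8 and f(1) = -6, which have opposite signs.
Since f is a polynomial it is continuous on [-1, 1].
By the Intermediate Value Theorem f must vanish at some point of (-1, 1).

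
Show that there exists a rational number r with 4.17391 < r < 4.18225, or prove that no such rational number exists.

Look for a denominator N such that an integer falls strictly between N·4.17391 and N·4.18225. N = 11 works: 11·4.17391 = 45.91301 < 46 < 46.00475 = 11·4.18225.
So r = 46/11 works: it is a ratio of integers, and dividing 11·4.17391 < 46 < 11·4.18225 through by 11 gives 4.17391 < 46/11 < 4.18225.

r = 46/11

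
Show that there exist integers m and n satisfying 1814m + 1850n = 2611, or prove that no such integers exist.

Both 1814 and 1850 are divisible by gcd(1814, 1850) = 2, hence so is any combination 1814m + 1850n.
However 2611 leaves remainder 1 on division by 2.
Hence no integers m, n satisfy the equation.

There are no such integers.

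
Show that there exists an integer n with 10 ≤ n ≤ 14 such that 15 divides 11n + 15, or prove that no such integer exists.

No such integer n in that range exists.

The values of 11n + 15 for n = 10, 11, …, 14 are 125, 136, 147, 158, 169; reduced mod 15 these are 5, 1, 12, 8, 4.
Since 0 is absent from this list, 15 ∤ 11n + 15 for every n with 10 ≤ n ≤ 14.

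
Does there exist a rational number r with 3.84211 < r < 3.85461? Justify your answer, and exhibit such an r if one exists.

r = 50/13

Look for a denominator N such that an integer falls strictly between N·3.84211 and N·3.85461. N = 13 works: 13·3.84211 = 49.94743 < 50 < 50.10993 = 13·3.85461.
So r = 50/13 works: it is a ratio of integers, and dividing 13·3.84211 < 50 < 13·3.85461 through by 13 gives 3.84211 < 50/13 < 3.85461.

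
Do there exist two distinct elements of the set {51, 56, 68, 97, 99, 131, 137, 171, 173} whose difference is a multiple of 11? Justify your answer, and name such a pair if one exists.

Reduce each element modulo 11: 51↦7, 56↦1, 68↦2, 97↦9, 99↦0, 131↦10, 137↦5, 171↦6, 173↦8.
These 9 residues are pairwise different, hence no difference of two elements is divisible by 11.

No, no such pair exists.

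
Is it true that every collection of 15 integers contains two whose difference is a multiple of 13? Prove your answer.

True.

Partition the integers by their residue mod 13; there are 13 classes.
Placing 15 integers into 13 classes, some class receives at least two — say a and b.
Then a ≡ b (mod 13), i.e. 13 ∣ (a − b).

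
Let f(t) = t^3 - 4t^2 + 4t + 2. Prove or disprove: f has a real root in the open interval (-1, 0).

f(-1) = -7 and f(0) = 2, which have opposite signs.
f is continuous everywhere (it is a polynomial), in particular on [-1, 0].
By the Intermediate Value Theorem, f takes the value 0 somewhere in the open interval.

Yes, f has a root in the interval.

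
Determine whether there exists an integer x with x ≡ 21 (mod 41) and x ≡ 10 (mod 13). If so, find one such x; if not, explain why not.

Since 41 and 13 share no common factor, CRT says the pair of congruences has a solution (unique mod 533).
Write x = 21 + 41t and require 21 + 41t ≡ 10 (mod 13), i.e. 41t ≡ 2 (mod 13).
41 ≡ 2 (mod 13), so this reads 2t ≡ 2 (mod 13). To invert 2 modulo 13: 13 = 6·2 + 1, 2 = 2·1 + 0, and unwinding, 1 = 13 − 6·2. Thus 2⁻¹ ≡ -6 ≡ 7 (mod 13).
Therefore t ≡ 7·2 = 14 ≡ 1 (mod 13).
With t = 1: x = 21 + 41·1 = 62.
Verify: 62 = 1·41 + 21 and 62 = 4·13 + 10. ✓

x = 62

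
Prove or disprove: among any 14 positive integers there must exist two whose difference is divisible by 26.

Try 14 consecutive integers, 96, 97, …, 109. Their remainders mod 26 are 18, 19, 20, 21, 22, 23, 24, 25, 0, 1, 2, 3, 4, 5 — pairwise different, as any 14 ≤ 26 consecutive integers have distinct residues.
No two share a residue, so no pair has difference divisible by 26; the claim fails for this set.

No, the set {96, 97, 98, 99, 100, 101, 102, 103, 104, 105, 106, 107, 108, 109} is a counterexample.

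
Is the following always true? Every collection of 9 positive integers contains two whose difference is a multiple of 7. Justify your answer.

True.

Partition the integers by their residue mod 7; there are 7 classes.
Since 9 > 7, two of the 9 integers must share a residue class by the pigeonhole principle; call them a and b.
Then a ≡ b (mod 7), i.e. 7 ∣ (a − b).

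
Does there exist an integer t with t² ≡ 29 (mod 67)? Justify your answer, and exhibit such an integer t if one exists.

t = 37

t = 37 works: 37² = 1369, and 1369 − 29 = 1340 = 20·67.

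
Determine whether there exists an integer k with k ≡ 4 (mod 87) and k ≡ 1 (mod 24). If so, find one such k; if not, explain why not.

k = 265

gcd(87, 24) = 3. A simultaneous solution exists iff 4 ≡ 1 (mod 3); here 4 mod 3 = 1 = 1 mod 3, so it does.
Step through k = 4, 4 + 87, 4 + 2·87, …: the values 4, 91, 178, 265 reduce mod 24 to 4, 19, 10, 1. The value 265 hits 1.
Indeed 265 ≡ 4 (mod 87) and 265 ≡ 1 (mod 24).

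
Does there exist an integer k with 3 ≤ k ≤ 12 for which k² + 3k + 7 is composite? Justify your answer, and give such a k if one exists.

k = 9

At k = 9: 9² + 3·9 + 7 = 115 = 5·23, which is composite.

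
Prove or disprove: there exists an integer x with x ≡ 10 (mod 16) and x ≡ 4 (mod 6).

x = 10

Here gcd(16, 6) = 2, and both 10 and 4 leave remainder 0 mod 2, so the system is consistent.
The smallest candidate x = 10 works directly: 10 ≡ 4 (mod 6).
Check: 10 mod 16 = 10, 10 mod 6 = 4. ✓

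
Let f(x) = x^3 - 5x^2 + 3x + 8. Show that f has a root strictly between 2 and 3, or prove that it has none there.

Yes, f has a root in the interval.

f(2) = 2 and f(3) = -1, which have opposite signs.
As a polynomial, f is continuous on every closed interval.
By the Intermediate Value Theorem, f takes the value 0 somewhere in the open interval.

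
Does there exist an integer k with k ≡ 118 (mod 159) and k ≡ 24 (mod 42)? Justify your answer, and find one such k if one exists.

No, no such integer exists.

gcd(159, 42) = 3. If k ≡ 118 (mod 159) and k ≡ 24 (mod 42), then k ≡ 118 (mod 3) and k ≡ 24 (mod 3).
These are incompatible: 118 − 24 = 94 is not divisible by 3.
So no integer satisfies both congruences.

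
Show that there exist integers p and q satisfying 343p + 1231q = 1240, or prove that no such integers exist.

p = 786, q = -218

Since gcd(343, 1231) = 1, every integer is an integer combination of 343 and 1231.
Euclidean algorithm: 1231 = 3·343 + 202, 343 = 1·202 + 141, 202 = 1·141 + 61, 141 = 2·61 + 19, 61 = 3·19 + 4, 19 = 4·4 + 3, 4 = 1·3 + 1, 3 = 3·1 + 0.
Unwinding: 1 = 4 − 1·3 = 4 − (19 − 4·4) = −19 + 5·4 = −19 + 5·(61 − 3·19) = 5·61 − 16·19 = 5·61 − 16·(141 − 2·61) = −16·141 + 37·61 = −16·141 + 37·(202 − 1·141) = 37·202 − 53·141 = 37·202 − 53·(343 − 1·202) = −53·343 + 90·202 = −53·343 + 90·(1231 − 3·343) = 90·1231 − 323·343, i.e. 343·(-323) + 1231·90 = 1.
Multiplying through by 1240: p = (-323)·1240 = -400520, q = 90·1240 = 111600 is a solution.
Adding 326·1231 to p and subtracting 326·343 from q gives the tidier solution (786, -218).
Check: 343·786 + 1231·(-218) = 269598 − 268358 = 1240. ✓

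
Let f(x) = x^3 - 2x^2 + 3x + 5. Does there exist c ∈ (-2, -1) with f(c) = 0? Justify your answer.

f(-2) = -17 and f(-1) = -1, both negative.
f'(x) = 3x^2 - 4x + 3 has discriminant (-4)² − 4·3·3 = -20 < 0, so f' has no real roots and is positive for every real x.
So f is strictly increasing; between -2 and -1 its values lie between f(-2) = -17 and f(-1) = -1, all negative. Therefore f has no root in (-2, -1).

No.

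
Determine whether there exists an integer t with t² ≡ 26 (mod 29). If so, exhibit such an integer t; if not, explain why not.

No such integer exists.

Apply Euler's criterion with the prime 29: 26 is a quadratic residue iff 26^14 ≡ 1 (mod 29), and a non-residue iff it is ≡ −1.
Repeated squaring mod 29: 26^2 = 676 ≡ 9; 26^4 ≡ 9² = 81 ≡ 23; 26^8 ≡ 23² = 529 ≡ 7.
Since 14 = 8 + 4 + 2, 26^14 ≡ 7 · 23 · 9; multiplying out mod 29: 7·23 = 161 ≡ 16, then 16·9 = 144 ≡ 28. Thus 26^14 ≡ 28 ≡ −1 (mod 29).
The value −1 means 26 is a non-residue modulo 29, so t² ≡ 26 (mod 29) is impossible.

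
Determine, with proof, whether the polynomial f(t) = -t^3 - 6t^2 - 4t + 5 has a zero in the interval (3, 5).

No such root exists.

The endpoint values f(3) = -88 and f(5) = -290 are both negative. Claim: f(t) < 0 for every t in (3, 5).
Shift to the endpoint 3: with t = 3 + u (0 < u < 2), one computes f(3 + u) = -u^3 - 15u^2 - 67u - 88.
The nonzero coefficients here are all negative, so for u > 0 every term is negative (or zero), and the constant term -88 is strictly negative.
So f is strictly negative on (3, 5); no root exists in the interval.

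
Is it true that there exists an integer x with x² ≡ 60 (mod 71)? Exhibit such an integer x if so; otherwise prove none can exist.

x = 42 works: 42² = 1764, and 1764 − 60 = 1704 = 24·71.

x = 42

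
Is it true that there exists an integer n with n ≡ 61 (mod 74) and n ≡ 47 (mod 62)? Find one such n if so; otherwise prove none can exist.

n = 357

gcd(74, 62) = 2. A simultaneous solution exists iff 61 ≡ 47 (mod 2); here 61 mod 2 = 1 = 47 mod 2, so it does.
The integers ≡ 61 (mod 74) are 61, 135, 209, 283, 357, …; their remainders mod 62 are 61, 11, 23, 35, 47, so n = 357 is the first that is ≡ 47 (mod 62).
Indeed 357 ≡ 61 (mod 74) and 357 ≡ 47 (mod 62).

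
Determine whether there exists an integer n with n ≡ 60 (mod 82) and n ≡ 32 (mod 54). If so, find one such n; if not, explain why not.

Here gcd(82, 54) = 2, and both 60 and 32 leave remainder 0 mod 2, so the system is consistent.
Put n = 60 + 82t, so we need 82t ≡ 26 (mod 54), equivalently (divide by 2) 41t ≡ 13 (mod 27).
41 ≡ 14 (mod 27), so this reads 14t ≡ 13 (mod 27). Invert 14 mod 27 by the Euclidean algorithm: 27 = 1·14 + 13, 14 = 1·13 + 1, 13 = 13·1 + 0; back-substituting, 1 = 14 − 1·13 = 14 − (27 − 1·14) = −27 + 2·14. Hence 14·2 ≡ 1, so 14⁻¹ ≡ 2 (mod 27).
Therefore t ≡ 2·13 = 26 (mod 27).
Then n = 60 + 82·26 = 2192.
Verify: 2192 = 26·82 + 60 and 2192 = 40·54 + 32. ✓

n = 2192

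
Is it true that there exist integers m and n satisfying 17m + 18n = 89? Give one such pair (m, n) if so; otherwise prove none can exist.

17 and 18 are coprime, so 17m + 18n ranges over all of ℤ.
Run the Euclidean algorithm on 18 and 17: 18 = 1·17 + 1, 17 = 17·1 + 0.
Unwinding: 1 = 18 − 1·17, i.e. 17·(-1) + 18·1 = 1.
Scaling by 89 gives the particular solution (m, n) = (-89, 89).
The general solution is m = -89 + 18k, n = 89 − 17k; taking k = 5 gives the smaller pair m = 1, n = 4.
Indeed 17·1 + 18·4 = 17 + 72 = 89.

m = 1, n = 4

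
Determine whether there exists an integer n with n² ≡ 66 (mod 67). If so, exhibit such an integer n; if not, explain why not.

Apply Euler's criterion with the prime 67: 66 is a quadratic residue iff 66^33 ≡ 1 (mod 67), and a non-residue iff it is ≡ −1.
Repeated squaring mod 67: 66^2 = 4356 ≡ 1; 66^4 ≡ 1² = 1 ≡ 1; 66^8 ≡ 1² = 1 ≡ 1; 66^16 ≡ 1² = 1 ≡ 1; 66^32 ≡ 1² = 1 ≡ 1.
Since 33 = 32 + 1, 66^33 ≡ 1 · 66; multiplying out mod 67: 1·66 = 66 ≡ 66. Thus 66^33 ≡ 66 ≡ −1 (mod 67).
The value −1 means 66 is a non-residue modulo 67, so n² ≡ 66 (mod 67) is impossible.

No, no such integer exists.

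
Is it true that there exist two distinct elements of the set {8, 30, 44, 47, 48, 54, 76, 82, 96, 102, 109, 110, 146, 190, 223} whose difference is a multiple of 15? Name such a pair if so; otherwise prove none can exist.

Two integers differ by a multiple of 15 exactly when they have the same residue mod 15. The residues are 8↦8, 30↦0, 44↦14, 47↦2, 48↦3, 54↦9, 76↦1, 82↦7, 96↦6, 102↦12, 109↦4, 110↦5, 146↦11, 190↦10, 223↦13.
All 15 residues are distinct, so no two elements differ by a multiple of 15.

No, no such pair exists.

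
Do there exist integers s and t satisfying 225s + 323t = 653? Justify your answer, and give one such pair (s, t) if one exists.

s = 23, t = -14

Since gcd(225, 323) = 1, every integer is an integer combination of 225 and 323.
Run the Euclidean algorithm on 323 and 225: 323 = 1·225 + 98, 225 = 2·98 + 29, 98 = 3·29 + 11, 29 = 2·11 + 7, 11 = 1·7 + 4, 7 = 1·4 + 3, 4 = 1·3 + 1, 3 = 3·1 + 0.
Unwinding: 1 = 4 − 1·3 = 4 − (7 − 1·4) = −7 + 2·4 = −7 + 2·(11 − 1·7) = 2·11 − 3·7 = 2·11 − 3·(29 − 2·11) = −3·29 + 8·11 = −3·29 + 8·(98 − 3·29) = 8·98 − 27·29 = 8·98 − 27·(225 − 2·98) = −27·225 + 62·98 = −27·225 + 62·(323 − 1·225) = 62·323 − 89·225, i.e. 225·(-89) + 323·62 = 1.
Multiplying through by 653: s = (-89)·653 = -58117, t = 62·653 = 40486 is a solution.
Adding 180·323 to s and subtracting 180·225 from t gives the tidier solution (23, -14).
Indeed 225·23 + 323·(-14) = 5175 − 4522 = 653.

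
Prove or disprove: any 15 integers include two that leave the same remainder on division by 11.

Yes, this is always true.

Each integer lies in one of the 11 residue classes modulo 11.
Placing 15 integers into 11 classes, some class receives at least two — say a and b.
So a and b have equal remainders mod 11, which is exactly what was to be shown.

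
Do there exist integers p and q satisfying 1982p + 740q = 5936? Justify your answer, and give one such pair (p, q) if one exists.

Since gcd(1982, 740) = 2 and 5936 = 2·2968, Bézout's identity guarantees a solution.
Dividing through by 2 reduces the equation to 991p + 370q = 2968.
Dividing repeatedly: 991 = 2·370 + 251, 370 = 1·251 + 119, 251 = 2·119 + 13, 119 = 9·13 + 2, 13 = 6·2 + 1, 2 = 2·1 + 0.
Back-substituting, 1 = 13 − 6·2 = 13 − 6·(119 − 9·13) = −6·119 + 55·13 = −6·119 + 55·(251 − 2·119) = 55·251 − 116·119 = 55·251 − 116·(370 − 1·251) = −116·370 + 171·251 = −116·370 + 171·(991 − 2·370) = 171·991 − 458·370; that is, 991·171 + 370·(-458) = 1.
Scaling by 2968 gives the particular solution (p, q) = (507528, -1359344).
Shifting by a multiple of (370, −991) keeps it a solution: p = 507528 − 1371·370 = 258, q = -1359344 + 1371·991 = -683.
Indeed 1982·258 + 740·(-683) = 511356 − 505420 = 5936.

p = 258, q = -683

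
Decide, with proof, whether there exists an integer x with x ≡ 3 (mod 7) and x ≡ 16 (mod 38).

gcd(7, 38) = 1, so the Chinese Remainder Theorem guarantees exactly one residue class mod 266 satisfying both.
Any solution of the first congruence is x = 3 + 7t; substituting into the second, 7t ≡ 16 − 3 ≡ 13 (mod 38).
Note 7·11 = 77 ≡ 1 (mod 38) (as 77 − 1 = 2·38), so 7⁻¹ ≡ 11.
Multiplying by 11: t ≡ 11·13 = 143 ≡ 29 (mod 38).
Taking t = 29 gives x = 3 + 7·29 = 206.
Verify: 206 = 29·7 + 3 and 206 = 5·38 + 16. ✓

x = 206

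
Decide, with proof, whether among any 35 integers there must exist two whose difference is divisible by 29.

True.

Each integer lies in one of the 29 residue classes modulo 29.
With 35 integers and only 29 classes, the pigeonhole principle forces two of them, say a and b, into the same class.
Their difference a − b is then a multiple of 29.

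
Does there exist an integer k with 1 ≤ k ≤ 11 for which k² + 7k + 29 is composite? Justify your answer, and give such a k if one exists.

No such integer k in that range exists.

The values for k = 1, 2, …, 11 are 37, 47, 59, 73, 89, 107, 127, 149, 173, 199, 227, and each of these is prime.
So no value in the range makes the expression composite.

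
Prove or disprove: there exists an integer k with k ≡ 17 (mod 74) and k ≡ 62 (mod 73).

k = 3347

gcd(74, 73) = 1, so the Chinese Remainder Theorem guarantees exactly one residue class mod 5402 satisfying both.
Any solution of the first congruence is k = 17 + 74t; substituting into the second, 74t ≡ 62 − 17 ≡ 45 (mod 73).
74 ≡ 1 (mod 73), so this reads 1t ≡ 45 (mod 73). So t ≡ 45 (mod 73).
Taking t = 45 gives k = 17 + 74·45 = 3347.
Check: 3347 mod 74 = 17, 3347 mod 73 = 62. ✓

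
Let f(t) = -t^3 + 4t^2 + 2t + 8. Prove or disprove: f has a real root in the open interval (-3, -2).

No.

The endpoint values f(-3) = 65 and f(-2) = 28 are both positive. Claim: f(t) > 0 for every t in (-3, -2).
Shift to the endpoint -2: with t = -2 − u (0 < u < 1), one computes f(-2 − u) = u^3 + 10u^2 + 26u + 28.
All 4 nonzero coefficients of this polynomial in u are positive; hence for u > 0 the value is a sum of positive terms (the constant 28 among them).
So f is strictly positive on (-3, -2); no root exists in the interval.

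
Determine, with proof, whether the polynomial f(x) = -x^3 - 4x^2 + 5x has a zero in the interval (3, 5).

The endpoint values f(3) = -48 and f(5) = -200 are both negative. Claim: f(x) < 0 for every x in (3, 5).
Shift to the endpoint 3: with x = 3 + u (0 < u < 2), one computes f(3 + u) = -u^3 - 13u^2 - 46u - 48.
The nonzero coefficients here are all negative, so for u > 0 every term is negative (or zero), and the constant term -48 is strictly negative.
Therefore f(x) < 0 throughout (3, 5), and f has no zero there.

f has no root in that interval.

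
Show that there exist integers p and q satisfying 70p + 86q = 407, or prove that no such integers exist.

gcd(70, 86) = 2, so every integer of the form 70p + 86q is a multiple of 2.
But 407 = 2·203 + 1, so 2 ∤ 407.
So the equation is unsolvable over ℤ.

No such integers exist.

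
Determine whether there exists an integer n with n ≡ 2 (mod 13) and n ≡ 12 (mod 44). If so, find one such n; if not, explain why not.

n = 496

The moduli 13 and 44 are coprime, so by the Chinese Remainder Theorem a unique solution modulo 572 exists.
Write n = 2 + 13t and require 2 + 13t ≡ 12 (mod 44), i.e. 13t ≡ 10 (mod 44).
To invert 13 modulo 44: 44 = 3·13 + 5, 13 = 2·5 + 3, 5 = 1·3 + 2, 3 = 1·2 + 1, 2 = 2·1 + 0, and unwinding, 1 = 3 − 1·2 = 3 − (5 − 1·3) = −5 + 2·3 = −5 + 2·(13 − 2·5) = 2·13 − 5·5 = 2·13 − 5·(44 − 3·13) = −5·44 + 17·13. Thus 13⁻¹ ≡ 17 (mod 44).
Multiplying by 17: t ≡ 17·10 = 170 ≡ 38 (mod 44).
Taking t = 38 gives n = 2 + 13·38 = 496.
Indeed 496 ≡ 2 (mod 13) and 496 ≡ 12 (mod 44).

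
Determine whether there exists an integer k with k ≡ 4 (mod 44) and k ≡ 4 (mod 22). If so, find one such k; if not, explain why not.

k = 4

The moduli are not coprime: gcd(44, 22) = 22. Compatibility requires 22 ∣ (4 − 4) = 0, which holds, so solutions exist.
In fact k = 4 itself already satisfies 4 mod 22 = 4.
Verify: 4 = 0·44 + 4 and 4 = 0·22 + 4. ✓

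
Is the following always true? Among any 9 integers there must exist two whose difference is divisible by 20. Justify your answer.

No, the set {83, 84, 85, 86, 87, 88, 89, 90, 91} is a counterexample.

Take the 9 consecutive integers 83, 84, …, 91: their residues mod 20 are all distinct because 9 ≤ 20.
Any two of them differ by at most 8 < 20 and by at least 1, so no difference is a multiple of 20.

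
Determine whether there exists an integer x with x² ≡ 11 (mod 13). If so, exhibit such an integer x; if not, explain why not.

Computing x² mod 13 for x = 0, 1, …, 6 (enough, by the symmetry x ↦ 13 − x) gives 0, 1, 4, 9, 3, 12, 10.
So the quadratic residues mod 13 are {0, 1, 3, 4, 9, 10, 12}, and 11 is not among them.
Therefore x² ≡ 11 (mod 13) has no solution.

No such integer exists.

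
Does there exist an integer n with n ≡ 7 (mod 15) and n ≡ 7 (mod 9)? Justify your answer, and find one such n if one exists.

n = 7

gcd(15, 9) = 3. A simultaneous solution exists iff 7 ≡ 7 (mod 3); here 7 mod 3 = 1 = 7 mod 3, so it does.
In fact n = 7 itself already satisfies 7 mod 9 = 7.
Verify: 7 = 0·15 + 7 and 7 = 0·9 + 7. ✓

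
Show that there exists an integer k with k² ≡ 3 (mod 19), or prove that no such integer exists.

There is no such integer.

Since (19 − k)² ≡ k² (mod 19), it suffices to square k = 0, 1, …, 9: the residues are 0, 1, 4, 9, 16, 6, 17, 11, 7, 5.
So the quadratic residues mod 19 are {0, 1, 4, 5, 6, 7, 9, 11, 16, 17}, and 3 is not among them.
Hence no integer k has k² ≡ 3 (mod 19).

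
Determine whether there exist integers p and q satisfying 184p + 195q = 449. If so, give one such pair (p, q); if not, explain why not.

p = 101, q = -93

184 and 195 are coprime, so 184p + 195q ranges over all of ℤ.
Run the Euclidean algorithm on 195 and 184: 195 = 1·184 + 11, 184 = 16·11 + 8, 11 = 1·8 + 3, 8 = 2·3 + 2, 3 = 1·2 + 1, 2 = 2·1 + 0.
Unwinding: 1 = 3 − 1·2 = 3 − (8 − 2·3) = −8 + 3·3 = −8 + 3·(11 − 1·8) = 3·11 − 4·8 = 3·11 − 4·(184 − 16·11) = −4·184 + 67·11 = −4·184 + 67·(195 − 1·184) = 67·195 − 71·184, i.e. 184·(-71) + 195·67 = 1.
Scaling by 449 gives the particular solution (p, q) = (-31879, 30083).
Adding 164·195 to p and subtracting 164·184 from q gives the tidier solution (101, -93).
Check: 184·101 + 195·(-93) = 18584 − 18135 = 449. ✓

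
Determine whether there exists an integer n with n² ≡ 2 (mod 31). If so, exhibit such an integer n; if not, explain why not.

n = 8

Take n = 8. Then 8² = 64 = 2·31 + 2, so 8² ≡ 2 (mod 31).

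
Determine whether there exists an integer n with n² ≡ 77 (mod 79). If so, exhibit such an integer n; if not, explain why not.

No, no such integer exists.

Apply Euler's criterion with the prime 79: 77 is a quadratic residue iff 77^39 ≡ 1 (mod 79), and a non-residue iff it is ≡ −1.
Squaring successively (mod 79): 77^2 = 5929 ≡ 4; 77^4 ≡ 4² = 16 ≡ 16; 77^8 ≡ 16² = 256 ≡ 19; 77^16 ≡ 19² = 361 ≡ 45; 77^32 ≡ 45² = 2025 ≡ 50.
Since 39 = 32 + 4 + 2 + 1, 77^39 ≡ 50 · 16 · 4 · 77; multiplying out mod 79: 50·16 = 800 ≡ 10, then 10·4 = 40 ≡ 40, then 40·77 = 3080 ≡ 78. Thus 77^39 ≡ 78 ≡ −1 (mod 79).
By Euler's criterion 77 is a quadratic non-residue mod 79: no n satisfies n² ≡ 77 (mod 79).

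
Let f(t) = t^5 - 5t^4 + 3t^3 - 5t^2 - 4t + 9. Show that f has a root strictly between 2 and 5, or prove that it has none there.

f(2) = -43 and f(5) = 239, which have opposite signs.
Since f is a polynomial it is continuous on [2, 5].
By the Intermediate Value Theorem f must vanish at some point of (2, 5).

Such a root exists.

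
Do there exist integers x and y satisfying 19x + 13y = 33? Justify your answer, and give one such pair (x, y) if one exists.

19 and 13 are coprime, so 19x + 13y ranges over all of ℤ.
Dividing repeatedly: 19 = 1·13 + 6, 13 = 2·6 + 1, 6 = 6·1 + 0.
Back-substituting, 1 = 13 − 2·6 = 13 − 2·(19 − 1·13) = −2·19 + 3·13; that is, 19·(-2) + 13·3 = 1.
Multiplying through by 33: x = (-2)·33 = -66, y = 3·33 = 99 is a solution.
The general solution is x = -66 + 13k, y = 99 − 19k; taking k = 6 gives the smaller pair x = 12, y = -15.
Indeed 19·12 + 13·(-15) = 228 − 195 = 33.

x = 12, y = -15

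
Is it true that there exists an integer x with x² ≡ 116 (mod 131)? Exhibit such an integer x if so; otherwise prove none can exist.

Apply Euler's criterion with the prime 131: 116 is a quadratic residue iff 116^65 ≡ 1 (mod 131), and a non-residue iff it is ≡ −1.
Squaring successively (mod 131): 116^2 = 13456 ≡ 94; 116^4 ≡ 94² = 8836 ≡ 59; 116^8 ≡ 59² = 3481 ≡ 75; 116^16 ≡ 75² = 5625 ≡ 123; 116^32 ≡ 123² = 15129 ≡ 64; 116^64 ≡ 64² = 4096 ≡ 35.
Since 65 = 64 + 1, 116^65 ≡ 35 · 116; multiplying out mod 131: 35·116 = 4060 ≡ 130. Thus 116^65 ≡ 130 ≡ −1 (mod 131).
By Euler's criterion 116 is a quadratic non-residue mod 131: no x satisfies x² ≡ 116 (mod 131).

No such integer exists.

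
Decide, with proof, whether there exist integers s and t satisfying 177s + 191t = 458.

s = 131, t = -119

Since gcd(177, 191) = 1, every integer is an integer combination of 177 and 191.
Run the Euclidean algorithm on 191 and 177: 191 = 1·177 + 14, 177 = 12·14 + 9, 14 = 1·9 + 5, 9 = 1·5 + 4, 5 = 1·4 + 1, 4 = 4·1 + 0.
Unwinding: 1 = 5 − 1·4 = 5 − (9 − 1·5) = −9 + 2·5 = −9 + 2·(14 − 1·9) = 2·14 − 3·9 = 2·14 − 3·(177 − 12·14) = −3·177 + 38·14 = −3·177 + 38·(191 − 1·177) = 38·191 − 41·177, i.e. 177·(-41) + 191·38 = 1.
Times 458: 177·(-18778) + 191·17404 = 458, so (-18778, 17404) solves it.
Adding 99·191 to s and subtracting 99·177 from t gives the tidier solution (131, -119).
Indeed 177·131 + 191·(-119) = 23187 − 22729 = 458.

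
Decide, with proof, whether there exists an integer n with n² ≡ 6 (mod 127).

No, no such integer exists.

Apply Euler's criterion with the prime 127: 6 is a quadratic residue iff 6^63 ≡ 1 (mod 127), and a non-residue iff it is ≡ −1.
Repeated squaring mod 127: 6^2 = 36 ≡ 36; 6^4 ≡ 36² = 1296 ≡ 26; 6^8 ≡ 26² = 676 ≡ 41; 6^16 ≡ 41² = 1681 ≡ 30; 6^32 ≡ 30² = 900 ≡ 11.
Since 63 = 32 + 16 + 8 + 4 + 2 + 1, 6^63 ≡ 11 · 30 · 41 · 26 · 36 · 6; multiplying out mod 127: 11·30 = 330 ≡ 76, then 76·41 = 3116 ≡ 68, then 68·26 = 1768 ≡ 117, then 117·36 = 4212 ≡ 21, then 21·6 = 126 ≡ 126. Thus 6^63 ≡ 126 ≡ −1 (mod 127).
The value −1 means 6 is a non-residue modulo 127, so n² ≡ 6 (mod 127) is impossible.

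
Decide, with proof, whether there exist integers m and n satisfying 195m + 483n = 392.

Any value of 195m + 483n is a multiple of gcd(195, 483) = 3.
However 392 leaves remainder 2 on division by 3.
So the equation is unsolvable over ℤ.

No such integers exist.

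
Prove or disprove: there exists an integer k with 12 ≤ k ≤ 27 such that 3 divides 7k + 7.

For k = 12, 13 the values 91, 98 are not multiples of 3. At k = 14 we get 7·14 + 7 = 105, and 105 = 3·35.

k = 14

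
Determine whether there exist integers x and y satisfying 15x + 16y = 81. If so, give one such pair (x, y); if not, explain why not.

x = 15, y = -9

Since gcd(15, 16) = 1, every integer is an integer combination of 15 and 16.
Euclidean algorithm: 16 = 1·15 + 1, 15 = 15·1 + 0.
Working back up the chain: 1 = 16 − 1·15. So 15·(-1) + 16·1 = 1.
Times 81: 15·(-81) + 16·81 = 81, so (-81, 81) solves it.
Adding 6·16 to x and subtracting 6·15 from y gives the tidier solution (15, -9).
Indeed 15·15 + 16·(-9) = 225 − 144 = 81.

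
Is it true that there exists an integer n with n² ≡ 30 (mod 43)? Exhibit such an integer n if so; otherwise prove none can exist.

43 is prime, so by Euler's criterion 30 is a square mod 43 iff 30^((43−1)/2) = 30^21 ≡ 1 (mod 43).
Squaring successively (mod 43): 30^2 = 900 ≡ 40; 30^4 ≡ 40² = 1600 ≡ 9; 30^8 ≡ 9² = 81 ≡ 38; 30^16 ≡ 38² = 1444 ≡ 25.
Since 21 = 16 + 4 + 1, 30^21 ≡ 25 · 9 · 30; multiplying out mod 43: 25·9 = 225 ≡ 10, then 10·30 = 300 ≡ 42. Thus 30^21 ≡ 42 ≡ −1 (mod 43).
The value −1 means 30 is a non-residue modulo 43, so n² ≡ 30 (mod 43) is impossible.

There is no such integer.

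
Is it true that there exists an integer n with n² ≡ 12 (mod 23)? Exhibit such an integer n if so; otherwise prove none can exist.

n = 9 works: 9² = 81, and 81 − 12 = 69 = 3·23.

n = 9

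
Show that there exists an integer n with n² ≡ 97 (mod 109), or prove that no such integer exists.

n = 36

n = 36 works: 36² = 1296, and 1296 − 97 = 1199 = 11·109.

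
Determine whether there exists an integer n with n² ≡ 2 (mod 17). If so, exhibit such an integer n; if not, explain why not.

n = 6

Take n = 6. Then 6² = 36 = 2·17 + 2, so 6² ≡ 2 (mod 17).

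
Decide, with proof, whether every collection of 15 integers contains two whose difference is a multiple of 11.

Yes, this is always true.

Partition the integers by their residue mod 11; there are 11 classes.
Since 15 > 11, two of the 15 integers must share a residue class by the pigeonhole principle; call them a and b.
Equal remainders mean a − b ≡ 0 (mod 11), so 11 divides their difference.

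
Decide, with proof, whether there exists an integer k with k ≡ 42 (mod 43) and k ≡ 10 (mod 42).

k = 472

The moduli 43 and 42 are coprime, so by the Chinese Remainder Theorem a unique solution modulo 1806 exists.
Write k = 42 + 43t and require 42 + 43t ≡ 10 (mod 42), i.e. 43t ≡ 10 (mod 42).
43 ≡ 1 (mod 42), so this reads 1t ≡ 10 (mod 42). So t ≡ 10 (mod 42).
With t = 10: k = 42 + 43·10 = 472.
Indeed 472 ≡ 42 (mod 43) and 472 ≡ 10 (mod 42).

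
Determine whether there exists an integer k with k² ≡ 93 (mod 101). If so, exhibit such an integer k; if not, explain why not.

101 is prime, so by Euler's criterion 93 is a square mod 101 iff 93^((101−1)/2) = 93^50 ≡ 1 (mod 101).
Repeated squaring mod 101: 93^2 = 8649 ≡ 64; 93^4 ≡ 64² = 4096 ≡ 56; 93^8 ≡ 56² = 3136 ≡ 5; 93^16 ≡ 5² = 25 ≡ 25; 93^32 ≡ 25² = 625 ≡ 19.
Since 50 = 32 + 16 + 2, 93^50 ≡ 19 · 25 · 64; multiplying out mod 101: 19·25 = 475 ≡ 71, then 71·64 = 4544 ≡ 100. Thus 93^50 ≡ 100 ≡ −1 (mod 101).
The value −1 means 93 is a non-residue modulo 101, so k² ≡ 93 (mod 101) is impossible.

There is no such integer.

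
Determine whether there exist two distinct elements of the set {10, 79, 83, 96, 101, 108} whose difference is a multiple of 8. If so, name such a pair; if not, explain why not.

There is no such pair.

Two integers differ by a multiple of 8 exactly when they have the same residue mod 8. The residues are 10↦2, 79↦7, 83↦3, 96↦0, 101↦5, 108↦4.
All 6 residues are distinct, so no two elements differ by a multiple of 8.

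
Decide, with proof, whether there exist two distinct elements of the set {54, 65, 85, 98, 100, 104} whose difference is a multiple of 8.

There is no such pair.

Two integers differ by a multiple of 8 exactly when they have the same residue mod 8. The residues are 54↦6, 65↦1, 85↦5, 98↦2, 100↦4, 104↦0.
All 6 residues are distinct, so no two elements differ by a multiple of 8.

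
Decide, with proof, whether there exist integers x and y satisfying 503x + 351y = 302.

Since gcd(503, 351) = 1, every integer is an integer combination of 503 and 351.
Euclidean algorithm: 503 = 1·351 + 152, 351 = 2·152 + 47, 152 = 3·47 + 11, 47 = 4·11 + 3, 11 = 3·3 + 2, 3 = 1·2 + 1, 2 = 2·1 + 0.
Back-substituting, 1 = 3 − 1·2 = 3 − (11 − 3·3) = −11 + 4·3 = −11 + 4·(47 − 4·11) = 4·47 − 17·11 = 4·47 − 17·(152 − 3·47) = −17·152 + 55·47 = −17·152 + 55·(351 − 2·152) = 55·351 − 127·152 = 55·351 − 127·(503 − 1·351) = −127·503 + 182·351; that is, 503·(-127) + 351·182 = 1.
Scaling by 302 gives the particular solution (x, y) = (-38354, 54964).
Shifting by a multiple of (351, −503) keeps it a solution: x = -38354 + 110·351 = 256, y = 54964 − 110·503 = -366.
Check: 503·256 + 351·(-366) = 128768 − 128466 = 302. ✓

x = 256, y = -366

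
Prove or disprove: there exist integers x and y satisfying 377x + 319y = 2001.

x = 7, y = -2

gcd(377, 319) = 29, and 29 divides 2001, so integer solutions exist.
Dividing through by 29 reduces the equation to 13x + 11y = 69.
Run the Euclidean algorithm on 13 and 11: 13 = 1·11 + 2, 11 = 5·2 + 1, 2 = 2·1 + 0.
Working back up the chain: 1 = 11 − 5·2 = 11 − 5·(13 − 1·11) = −5·13 + 6·11. So 13·(-5) + 11·6 = 1.
Times 69: 13·(-345) + 11·414 = 69, so (-345, 414) solves it.
Shifting by a multiple of (11, −13) keeps it a solution: x = -345 + 32·11 = 7, y = 414 − 32·13 = -2.
Indeed 377·7 + 319·(-2) = 2639 − 638 = 2001.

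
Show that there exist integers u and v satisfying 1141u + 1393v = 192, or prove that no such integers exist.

gcd(1141, 1393) = 7, so every integer of the form 1141u + 1393v is a multiple of 7.
But 192 is not a multiple of 7 (it leaves remainder 3).
So the equation is unsolvable over ℤ.

No such integers exist.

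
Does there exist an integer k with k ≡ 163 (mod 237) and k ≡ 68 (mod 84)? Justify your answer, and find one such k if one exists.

No, no such integer exists.

gcd(237, 84) = 3. If k ≡ 163 (mod 237) and k ≡ 68 (mod 84), then k ≡ 163 (mod 3) and k ≡ 68 (mod 3).
However 163 ≡ 1 and 68 ≡ 2 (mod 3), and 1 ≠ 2.
Hence the system has no solution.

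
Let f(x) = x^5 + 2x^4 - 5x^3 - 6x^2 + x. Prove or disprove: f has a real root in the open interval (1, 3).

Such a root exists.

f(1) = -7 and f(3) = 219, which have opposite signs.
Since f is a polynomial it is continuous on [1, 3].
By the Intermediate Value Theorem f must vanish at some point of (1, 3).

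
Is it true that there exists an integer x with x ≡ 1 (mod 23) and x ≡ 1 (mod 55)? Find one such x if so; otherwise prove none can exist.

The moduli 23 and 55 are coprime, so by the Chinese Remainder Theorem a unique solution modulo 1265 exists.
Write x = 1 + 23t and require 1 + 23t ≡ 1 (mod 55), i.e. 23t ≡ 0 (mod 55).
t = 0 satisfies this.
Taking t = 0 gives x = 1 + 23·0 = 1.
Check: 1 mod 23 = 1, 1 mod 55 = 1. ✓

x = 1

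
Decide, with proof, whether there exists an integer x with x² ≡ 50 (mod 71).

x = 60

Take x = 60. Then 60² = 3600 = 50·71 + 50, so 60² ≡ 50 (mod 71).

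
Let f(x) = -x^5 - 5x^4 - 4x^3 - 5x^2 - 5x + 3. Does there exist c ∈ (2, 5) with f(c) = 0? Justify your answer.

The endpoint values f(2) = -171 and f(5) = -6897 are both negative. Claim: f(x) < 0 for every x in (2, 5).
Substitute x = 2 + u, where 0 < u < 3 on the interval. Expanding, f(2 + u) = -u^5 - 15u^4 - 84u^3 - 229u^2 - 313u - 171.
All 6 nonzero coefficients of this polynomial in u are negative; hence for u > 0 the value is a sum of negative terms (the constant -171 among them).
Therefore f(x) < 0 throughout (2, 5), and f has no zero there.

No.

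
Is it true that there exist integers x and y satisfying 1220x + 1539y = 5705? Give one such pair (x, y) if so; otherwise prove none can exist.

x = 1222, y = -965

Since gcd(1220, 1539) = 1, every integer is an integer combination of 1220 and 1539.
Dividing repeatedly: 1539 = 1·1220 + 319, 1220 = 3·319 + 263, 319 = 1·263 + 56, 263 = 4·56 + 39, 56 = 1·39 + 17, 39 = 2·17 + 5, 17 = 3·5 + 2, 5 = 2·2 + 1, 2 = 2·1 + 0.
Back-substituting, 1 = 5 − 2·2 = 5 − 2·(17 − 3·5) = −2·17 + 7·5 = −2·17 + 7·(39 − 2·17) = 7·39 − 16·17 = 7·39 − 16·(56 − 1·39) = −16·56 + 23·39 = −16·56 + 23·(263 − 4·56) = 23·263 − 108·56 = 23·263 − 108·(319 − 1·263) = −108·319 + 131·263 = −108·319 + 131·(1220 − 3·319) = 131·1220 − 501·319 = 131·1220 − 501·(1539 − 1·1220) = −501·1539 + 632·1220; that is, 1220·632 + 1539·(-501) = 1.
Times 5705: 1220·3605560 + 1539·(-2858205) = 5705, so (3605560, -2858205) solves it.
Shifting by a multiple of (1539, −1220) keeps it a solution: x = 3605560 − 2342·1539 = 1222, y = -2858205 + 2342·1220 = -965.
Check: 1220·1222 + 1539·(-965) = 1490840 − 1485135 = 5705. ✓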